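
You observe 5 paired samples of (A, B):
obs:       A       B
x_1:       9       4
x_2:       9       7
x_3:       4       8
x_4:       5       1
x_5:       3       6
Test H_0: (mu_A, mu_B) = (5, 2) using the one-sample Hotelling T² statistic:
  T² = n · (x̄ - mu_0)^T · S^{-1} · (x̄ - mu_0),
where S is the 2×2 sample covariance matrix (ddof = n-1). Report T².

Step 1 — sample mean vector:
  mean(A) = (9 + 9 + 4 + 5 + 3) / 5 = 30/5 = 6
  mean(B) = (4 + 7 + 8 + 1 + 6) / 5 = 26/5 = 5.2
  x̄ = (6, 5.2),  deviation x̄ - mu_0 = (6, 5.2) - (5, 2) = (1, 3.2).

Step 2 — sample covariance matrix, S[i,j] = (1/(n-1)) · Σ_k (x_{k,i} - mean_i) · (x_{k,j} - mean_j), divisor n-1 = 4:
  S[A,A] = ((3)·(3) + (3)·(3) + (-2)·(-2) + (-1)·(-1) + (-3)·(-3)) / 4 = 32/4 = 8
  S[A,B] = ((3)·(-1.2) + (3)·(1.8) + (-2)·(2.8) + (-1)·(-4.2) + (-3)·(0.8)) / 4 = -2/4 = -0.5
  S[B,B] = ((-1.2)·(-1.2) + (1.8)·(1.8) + (2.8)·(2.8) + (-4.2)·(-4.2) + (0.8)·(0.8)) / 4 = 30.8/4 = 7.7
  S = [[8, -0.5],
 [-0.5, 7.7]].

Step 3 — invert S. det(S) = 8·7.7 - (-0.5)² = 61.35.
  S^{-1} = (1/det) · [[d, -b], [-b, a]] = [[0.1255, 0.0081],
 [0.0081, 0.1304]].

Step 4 — quadratic form (x̄ - mu_0)^T · S^{-1} · (x̄ - mu_0):
  S^{-1} · (x̄ - mu_0) = (0.1516, 0.4254),
  (x̄ - mu_0)^T · [...] = (1)·(0.1516) + (3.2)·(0.4254) = 1.513.

Step 5 — scale by n: T² = 5 · 1.513 = 7.5648.

T² ≈ 7.5648


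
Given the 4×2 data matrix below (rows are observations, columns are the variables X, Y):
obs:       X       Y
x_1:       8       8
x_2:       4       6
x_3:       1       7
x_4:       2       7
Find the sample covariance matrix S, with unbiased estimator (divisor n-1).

Step 1 — column means:
  mean(X) = (8 + 4 + 1 + 2) / 4 = 15/4 = 3.75
  mean(Y) = (8 + 6 + 7 + 7) / 4 = 28/4 = 7

Step 2 — sample covariance S[i,j] = (1/(n-1)) · Σ_k (x_{k,i} - mean_i) · (x_{k,j} - mean_j), with n-1 = 3.
  S[X,X] = ((4.25)·(4.25) + (0.25)·(0.25) + (-2.75)·(-2.75) + (-1.75)·(-1.75)) / 3 = 28.75/3 = 9.5833
  S[X,Y] = ((4.25)·(1) + (0.25)·(-1) + (-2.75)·(0) + (-1.75)·(0)) / 3 = 4/3 = 1.3333
  S[Y,Y] = ((1)·(1) + (-1)·(-1) + (0)·(0) + (0)·(0)) / 3 = 2/3 = 0.6667

S is symmetric (S[j,i] = S[i,j]). Assembling:

S = [[9.5833, 1.3333],
 [1.3333, 0.6667]]


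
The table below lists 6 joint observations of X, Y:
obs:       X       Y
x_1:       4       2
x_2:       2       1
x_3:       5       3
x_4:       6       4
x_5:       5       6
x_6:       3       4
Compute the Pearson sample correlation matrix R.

Step 1 — column means:
  mean(X) = (4 + 2 + 5 + 6 + 5 + 3) / 6 = 25/6 = 4.1667
  mean(Y) = (2 + 1 + 3 + 4 + 6 + 4) / 6 = 20/6 = 3.3333

Step 2 — sample variances and covariances s[i,j] = (1/(n-1)) · Σ_k (x_{k,i} - mean_i) · (x_{k,j} - mean_j), with n-1 = 5:
  s[X,X] = ((-0.1667)·(-0.1667) + (-2.1667)·(-2.1667) + (0.8333)·(0.8333) + (1.8333)·(1.8333) + (0.8333)·(0.8333) + (-1.1667)·(-1.1667)) / 5 = 10.8333/5 = 2.1667
  s[X,Y] = ((-0.1667)·(-1.3333) + (-2.1667)·(-2.3333) + (0.8333)·(-0.3333) + (1.8333)·(0.6667) + (0.8333)·(2.6667) + (-1.1667)·(0.6667)) / 5 = 7.6667/5 = 1.5333
  s[Y,Y] = ((-1.3333)·(-1.3333) + (-2.3333)·(-2.3333) + (-0.3333)·(-0.3333) + (0.6667)·(0.6667) + (2.6667)·(2.6667) + (0.6667)·(0.6667)) / 5 = 15.3333/5 = 3.0667
  Sample standard deviations s_i = √(s[i,i]):
  s(X) = √(2.1667) = 1.472
  s(Y) = √(3.0667) = 1.7512

Step 3 — r_{ij} = s_{ij} / (s_i · s_j):
  r[X,X] = 1 (diagonal).
  r[X,Y] = 1.5333 / (1.472 · 1.7512) = 1.5333 / 2.5777 = 0.5948
  r[Y,Y] = 1 (diagonal).

R is symmetric with unit diagonal. Assembling:

R = [[1, 0.5948],
 [0.5948, 1]]


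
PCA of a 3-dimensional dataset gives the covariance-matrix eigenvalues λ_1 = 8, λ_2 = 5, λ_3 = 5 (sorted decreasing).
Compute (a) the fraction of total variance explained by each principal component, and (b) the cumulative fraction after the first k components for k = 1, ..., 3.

Step 1 — total variance = trace(Sigma) = Σ λ_i = 8 + 5 + 5 = 18.

Step 2 — fraction explained by component i = λ_i / Σ λ:
  PC1: 8/18 = 0.4444
  PC2: 5/18 = 0.2778
  PC3: 5/18 = 0.2778

Step 3 — cumulative fraction after k components = (λ_1 + ... + λ_k) / Σ λ:
  k = 1: 8/18 = 0.4444
  k = 2: (8 + 5)/18 = 13/18 = 0.7222
  k = 3: (8 + 5 + 5)/18 = 18/18 = 1

Summary (fraction, with percent):

explained: PC1 0.4444 (44.44%), PC2 0.2778 (27.78%), PC3 0.2778 (27.78%);  cumulative: 0.4444, 0.7222, 1


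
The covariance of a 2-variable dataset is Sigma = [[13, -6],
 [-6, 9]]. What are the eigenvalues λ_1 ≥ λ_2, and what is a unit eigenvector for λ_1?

Step 1 — characteristic polynomial of 2×2 Sigma:
  det(Sigma - λI) = λ² - trace · λ + det = 0.
  trace = 13 + 9 = 22, det = 13·9 - (-6)² = 81.
Step 2 — discriminant:
  Δ = trace² - 4·det = 484 - 324 = 160.
Step 3 — eigenvalues:
  λ = (trace ± √Δ)/2 = (22 ± 12.6491)/2,
  λ_1 = 17.3246,  λ_2 = 4.6754.

Step 4 — unit eigenvector for λ_1: solve (Sigma - λ_1 I)v = 0. First row:
  (13 - 17.3246)·v_x + (-6)·v_y = 0, i.e. (-4.3246)·v_x + (-6)·v_y = 0,
  so v ∝ (b, λ_1 - a) = (-6, 4.3246); multiply by -1 so the first entry is positive: u = (6, -4.3246).
  ||u|| = √((6)² + (-4.3246)²) = √(54.7018) ≈ 7.3961,
  v_1 = u/||u|| ≈ (0.8112, -0.5847) (||v_1|| = 1).

λ_1 = 17.3246,  λ_2 = 4.6754;  v_1 ≈ (0.8112, -0.5847)


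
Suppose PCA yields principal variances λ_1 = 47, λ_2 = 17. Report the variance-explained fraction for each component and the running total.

Step 1 — total variance = trace(Sigma) = Σ λ_i = 47 + 17 = 64.

Step 2 — fraction explained by component i = λ_i / Σ λ:
  PC1: 47/64 = 0.7344
  PC2: 17/64 = 0.2656

Step 3 — cumulative fraction after k components = (λ_1 + ... + λ_k) / Σ λ:
  k = 1: 47/64 = 0.7344
  k = 2: (47 + 17)/64 = 64/64 = 1

Summary (fraction, with percent):

explained: PC1 0.7344 (73.44%), PC2 0.2656 (26.56%);  cumulative: 0.7344, 1


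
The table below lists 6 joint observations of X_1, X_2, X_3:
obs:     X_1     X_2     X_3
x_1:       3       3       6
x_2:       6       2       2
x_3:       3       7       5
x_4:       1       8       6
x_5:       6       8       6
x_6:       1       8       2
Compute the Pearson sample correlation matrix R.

Step 1 — column means:
  mean(X_1) = (3 + 6 + 3 + 1 + 6 + 1) / 6 = 20/6 = 3.3333
  mean(X_2) = (3 + 2 + 7 + 8 + 8 + 8) / 6 = 36/6 = 6
  mean(X_3) = (6 + 2 + 5 + 6 + 6 + 2) / 6 = 27/6 = 4.5

Step 2 — sample variances and covariances s[i,j] = (1/(n-1)) · Σ_k (x_{k,i} - mean_i) · (x_{k,j} - mean_j), with n-1 = 5:
  s[X_1,X_1] = ((-0.3333)·(-0.3333) + (2.6667)·(2.6667) + (-0.3333)·(-0.3333) + (-2.3333)·(-2.3333) + (2.6667)·(2.6667) + (-2.3333)·(-2.3333)) / 5 = 25.3333/5 = 5.0667
  s[X_1,X_2] = ((-0.3333)·(-3) + (2.6667)·(-4) + (-0.3333)·(1) + (-2.3333)·(2) + (2.6667)·(2) + (-2.3333)·(2)) / 5 = -14/5 = -2.8
  s[X_1,X_3] = ((-0.3333)·(1.5) + (2.6667)·(-2.5) + (-0.3333)·(0.5) + (-2.3333)·(1.5) + (2.6667)·(1.5) + (-2.3333)·(-2.5)) / 5 = -1/5 = -0.2
  s[X_2,X_2] = ((-3)·(-3) + (-4)·(-4) + (1)·(1) + (2)·(2) + (2)·(2) + (2)·(2)) / 5 = 38/5 = 7.6
  s[X_2,X_3] = ((-3)·(1.5) + (-4)·(-2.5) + (1)·(0.5) + (2)·(1.5) + (2)·(1.5) + (2)·(-2.5)) / 5 = 7/5 = 1.4
  s[X_3,X_3] = ((1.5)·(1.5) + (-2.5)·(-2.5) + (0.5)·(0.5) + (1.5)·(1.5) + (1.5)·(1.5) + (-2.5)·(-2.5)) / 5 = 19.5/5 = 3.9
  Sample standard deviations s_i = √(s[i,i]):
  s(X_1) = √(5.0667) = 2.2509
  s(X_2) = √(7.6) = 2.7568
  s(X_3) = √(3.9) = 1.9748

Step 3 — r_{ij} = s_{ij} / (s_i · s_j):
  r[X_1,X_1] = 1 (diagonal).
  r[X_1,X_2] = -2.8 / (2.2509 · 2.7568) = -2.8 / 6.2054 = -0.4512
  r[X_1,X_3] = -0.2 / (2.2509 · 1.9748) = -0.2 / 4.4452 = -0.045
  r[X_2,X_2] = 1 (diagonal).
  r[X_2,X_3] = 1.4 / (2.7568 · 1.9748) = 1.4 / 5.4443 = 0.2572
  r[X_3,X_3] = 1 (diagonal).

R is symmetric with unit diagonal. Assembling:

R = [[1, -0.4512, -0.045],
 [-0.4512, 1, 0.2572],
 [-0.045, 0.2572, 1]]


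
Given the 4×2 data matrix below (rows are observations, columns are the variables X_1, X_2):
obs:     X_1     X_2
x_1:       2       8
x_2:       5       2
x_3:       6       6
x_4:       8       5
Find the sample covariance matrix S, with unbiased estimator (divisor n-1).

Step 1 — column means:
  mean(X_1) = (2 + 5 + 6 + 8) / 4 = 21/4 = 5.25
  mean(X_2) = (8 + 2 + 6 + 5) / 4 = 21/4 = 5.25

Step 2 — sample covariance S[i,j] = (1/(n-1)) · Σ_k (x_{k,i} - mean_i) · (x_{k,j} - mean_j), with n-1 = 3.
  S[X_1,X_1] = ((-3.25)·(-3.25) + (-0.25)·(-0.25) + (0.75)·(0.75) + (2.75)·(2.75)) / 3 = 18.75/3 = 6.25
  S[X_1,X_2] = ((-3.25)·(2.75) + (-0.25)·(-3.25) + (0.75)·(0.75) + (2.75)·(-0.25)) / 3 = -8.25/3 = -2.75
  S[X_2,X_2] = ((2.75)·(2.75) + (-3.25)·(-3.25) + (0.75)·(0.75) + (-0.25)·(-0.25)) / 3 = 18.75/3 = 6.25

S is symmetric (S[j,i] = S[i,j]). Assembling:

S = [[6.25, -2.75],
 [-2.75, 6.25]]


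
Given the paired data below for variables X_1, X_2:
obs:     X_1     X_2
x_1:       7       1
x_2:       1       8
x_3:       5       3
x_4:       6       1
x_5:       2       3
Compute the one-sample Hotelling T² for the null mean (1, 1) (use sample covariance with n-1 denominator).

Step 1 — sample mean vector:
  mean(X_1) = (7 + 1 + 5 + 6 + 2) / 5 = 21/5 = 4.2
  mean(X_2) = (1 + 8 + 3 + 1 + 3) / 5 = 16/5 = 3.2
  x̄ = (4.2, 3.2),  deviation x̄ - mu_0 = (4.2, 3.2) - (1, 1) = (3.2, 2.2).

Step 2 — sample covariance matrix, S[i,j] = (1/(n-1)) · Σ_k (x_{k,i} - mean_i) · (x_{k,j} - mean_j), divisor n-1 = 4:
  S[X_1,X_1] = ((2.8)·(2.8) + (-3.2)·(-3.2) + (0.8)·(0.8) + (1.8)·(1.8) + (-2.2)·(-2.2)) / 4 = 26.8/4 = 6.7
  S[X_1,X_2] = ((2.8)·(-2.2) + (-3.2)·(4.8) + (0.8)·(-0.2) + (1.8)·(-2.2) + (-2.2)·(-0.2)) / 4 = -25.2/4 = -6.3
  S[X_2,X_2] = ((-2.2)·(-2.2) + (4.8)·(4.8) + (-0.2)·(-0.2) + (-2.2)·(-2.2) + (-0.2)·(-0.2)) / 4 = 32.8/4 = 8.2
  S = [[6.7, -6.3],
 [-6.3, 8.2]].

Step 3 — invert S. det(S) = 6.7·8.2 - (-6.3)² = 15.25.
  S^{-1} = (1/det) · [[d, -b], [-b, a]] = [[0.5377, 0.4131],
 [0.4131, 0.4393]].

Step 4 — quadratic form (x̄ - mu_0)^T · S^{-1} · (x̄ - mu_0):
  S^{-1} · (x̄ - mu_0) = (2.6295, 2.2885),
  (x̄ - mu_0)^T · [...] = (3.2)·(2.6295) + (2.2)·(2.2885) = 13.4492.

Step 5 — scale by n: T² = 5 · 13.4492 = 67.2459.

T² ≈ 67.2459


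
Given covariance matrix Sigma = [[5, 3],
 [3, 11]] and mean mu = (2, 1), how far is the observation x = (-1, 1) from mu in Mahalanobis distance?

Step 1 — centre the observation: (x - mu) = (-3, 0).

Step 2 — invert Sigma. det(Sigma) = 5·11 - (3)² = 46.
  Sigma^{-1} = (1/det) · [[d, -b], [-b, a]] = [[0.2391, -0.0652],
 [-0.0652, 0.1087]].

Step 3 — form the quadratic (x - mu)^T · Sigma^{-1} · (x - mu):
  Sigma^{-1} · (x - mu) = (-0.7174, 0.1957).
  (x - mu)^T · [Sigma^{-1} · (x - mu)] = (-3)·(-0.7174) + (0)·(0.1957) = 2.1522.

Step 4 — take square root: d = √(2.1522) ≈ 1.467.

d(x, mu) = √(2.1522) ≈ 1.467


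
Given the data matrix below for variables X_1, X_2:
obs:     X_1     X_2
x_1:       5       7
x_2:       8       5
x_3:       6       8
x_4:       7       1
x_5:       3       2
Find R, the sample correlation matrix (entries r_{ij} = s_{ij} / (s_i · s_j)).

Step 1 — column means:
  mean(X_1) = (5 + 8 + 6 + 7 + 3) / 5 = 29/5 = 5.8
  mean(X_2) = (7 + 5 + 8 + 1 + 2) / 5 = 23/5 = 4.6

Step 2 — sample variances and covariances s[i,j] = (1/(n-1)) · Σ_k (x_{k,i} - mean_i) · (x_{k,j} - mean_j), with n-1 = 4:
  s[X_1,X_1] = ((-0.8)·(-0.8) + (2.2)·(2.2) + (0.2)·(0.2) + (1.2)·(1.2) + (-2.8)·(-2.8)) / 4 = 14.8/4 = 3.7
  s[X_1,X_2] = ((-0.8)·(2.4) + (2.2)·(0.4) + (0.2)·(3.4) + (1.2)·(-3.6) + (-2.8)·(-2.6)) / 4 = 2.6/4 = 0.65
  s[X_2,X_2] = ((2.4)·(2.4) + (0.4)·(0.4) + (3.4)·(3.4) + (-3.6)·(-3.6) + (-2.6)·(-2.6)) / 4 = 37.2/4 = 9.3
  Sample standard deviations s_i = √(s[i,i]):
  s(X_1) = √(3.7) = 1.9235
  s(X_2) = √(9.3) = 3.0496

Step 3 — r_{ij} = s_{ij} / (s_i · s_j):
  r[X_1,X_1] = 1 (diagonal).
  r[X_1,X_2] = 0.65 / (1.9235 · 3.0496) = 0.65 / 5.866 = 0.1108
  r[X_2,X_2] = 1 (diagonal).

R is symmetric with unit diagonal. Assembling:

R = [[1, 0.1108],
 [0.1108, 1]]


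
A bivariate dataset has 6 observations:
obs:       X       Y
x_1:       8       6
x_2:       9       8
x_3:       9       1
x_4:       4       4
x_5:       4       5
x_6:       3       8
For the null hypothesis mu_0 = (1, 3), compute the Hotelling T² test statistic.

Step 1 — sample mean vector:
  mean(X) = (8 + 9 + 9 + 4 + 4 + 3) / 6 = 37/6 = 6.1667
  mean(Y) = (6 + 8 + 1 + 4 + 5 + 8) / 6 = 32/6 = 5.3333
  x̄ = (6.1667, 5.3333),  deviation x̄ - mu_0 = (6.1667, 5.3333) - (1, 3) = (5.1667, 2.3333).

Step 2 — sample covariance matrix, S[i,j] = (1/(n-1)) · Σ_k (x_{k,i} - mean_i) · (x_{k,j} - mean_j), divisor n-1 = 5:
  S[X,X] = ((1.8333)·(1.8333) + (2.8333)·(2.8333) + (2.8333)·(2.8333) + (-2.1667)·(-2.1667) + (-2.1667)·(-2.1667) + (-3.1667)·(-3.1667)) / 5 = 38.8333/5 = 7.7667
  S[X,Y] = ((1.8333)·(0.6667) + (2.8333)·(2.6667) + (2.8333)·(-4.3333) + (-2.1667)·(-1.3333) + (-2.1667)·(-0.3333) + (-3.1667)·(2.6667)) / 5 = -8.3333/5 = -1.6667
  S[Y,Y] = ((0.6667)·(0.6667) + (2.6667)·(2.6667) + (-4.3333)·(-4.3333) + (-1.3333)·(-1.3333) + (-0.3333)·(-0.3333) + (2.6667)·(2.6667)) / 5 = 35.3333/5 = 7.0667
  S = [[7.7667, -1.6667],
 [-1.6667, 7.0667]].

Step 3 — invert S. det(S) = 7.7667·7.0667 - (-1.6667)² = 52.1067.
  S^{-1} = (1/det) · [[d, -b], [-b, a]] = [[0.1356, 0.032],
 [0.032, 0.1491]].

Step 4 — quadratic form (x̄ - mu_0)^T · S^{-1} · (x̄ - mu_0):
  S^{-1} · (x̄ - mu_0) = (0.7753, 0.5131),
  (x̄ - mu_0)^T · [...] = (5.1667)·(0.7753) + (2.3333)·(0.5131) = 5.203.

Step 5 — scale by n: T² = 6 · 5.203 = 31.218.

T² ≈ 31.218


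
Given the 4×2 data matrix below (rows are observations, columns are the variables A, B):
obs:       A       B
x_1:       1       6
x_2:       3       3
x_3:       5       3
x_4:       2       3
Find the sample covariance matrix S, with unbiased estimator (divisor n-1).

Step 1 — column means:
  mean(A) = (1 + 3 + 5 + 2) / 4 = 11/4 = 2.75
  mean(B) = (6 + 3 + 3 + 3) / 4 = 15/4 = 3.75

Step 2 — sample covariance S[i,j] = (1/(n-1)) · Σ_k (x_{k,i} - mean_i) · (x_{k,j} - mean_j), with n-1 = 3.
  S[A,A] = ((-1.75)·(-1.75) + (0.25)·(0.25) + (2.25)·(2.25) + (-0.75)·(-0.75)) / 3 = 8.75/3 = 2.9167
  S[A,B] = ((-1.75)·(2.25) + (0.25)·(-0.75) + (2.25)·(-0.75) + (-0.75)·(-0.75)) / 3 = -5.25/3 = -1.75
  S[B,B] = ((2.25)·(2.25) + (-0.75)·(-0.75) + (-0.75)·(-0.75) + (-0.75)·(-0.75)) / 3 = 6.75/3 = 2.25

S is symmetric (S[j,i] = S[i,j]). Assembling:

S = [[2.9167, -1.75],
 [-1.75, 2.25]]


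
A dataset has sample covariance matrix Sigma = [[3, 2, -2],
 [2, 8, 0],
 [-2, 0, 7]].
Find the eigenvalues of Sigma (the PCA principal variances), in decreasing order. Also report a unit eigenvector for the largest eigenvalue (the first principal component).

Step 1 — characteristic polynomial p(λ) = det(λI - Sigma) = λ³ - tr·λ² + c_1·λ - det, where tr = trace, c_1 = sum of the principal 2×2 minors, det = det(Sigma):
  tr = 3 + 8 + 7 = 18,
  c_1 = (3·8 - (2)²) + (3·7 - (-2)²) + (8·7 - (0)²) = 20 + 17 + 56 = 93,
  det = 3·(8·7 - (0)²) - (2)·((2)·7 - (0)·(-2)) + (-2)·((2)·(0) - 8·(-2)) = 3·(56) - (2)·(14) + (-2)·(16) = 108.
  So p(λ) = λ³ - 18λ² + 93λ - 108.
Step 2 — look for an integer root (rational root theorem: any rational root is an integer divisor of 108). Testing λ = 9:
  p(9) = 729 - 1458 + 837 - 108 = 0  ✓
  Dividing out (λ - 9): p(λ) = (λ - 9)(λ² - 9λ + 12).
Step 3 — remaining eigenvalues from the quadratic λ² - 9λ + 12 = 0:
  Δ = 9² - 4·12 = 81 - 48 = 33,  λ = (9 ± √33)/2 = (9 ± 5.7446)/2 ≈ 7.3723 or 1.6277.
  Sorted: λ_1 = 9,  λ_2 = 7.3723,  λ_3 = 1.6277  (check: sum = 18 = tr ✓).

Step 4 — unit eigenvector for λ_1 = 9: v spans the null space of (Sigma - λ_1 I), whose rows are
  r_1 = (-6, 2, -2),  r_2 = (2, -1, 0),  r_3 = (-2, 0, -2).
  v is orthogonal to every row, so take v ∝ r_1 × r_2 = ((2)·(0) - (-2)·(-1), (-2)·(2) - (-6)·(0), (-6)·(-1) - (2)·(2)) = (-2, -4, 2).
  Rescale (divide by 2; multiply by -1 so the first nonzero entry is positive): u = (1, 2, -1).
  ||u|| = √((1)² + (2)² + (-1)²) = √(6) ≈ 2.4495,  v_1 = u/||u|| ≈ (0.4082, 0.8165, -0.4082) (||v_1|| = 1).

λ_1 = 9,  λ_2 = 7.3723,  λ_3 = 1.6277;  v_1 ≈ (0.4082, 0.8165, -0.4082)


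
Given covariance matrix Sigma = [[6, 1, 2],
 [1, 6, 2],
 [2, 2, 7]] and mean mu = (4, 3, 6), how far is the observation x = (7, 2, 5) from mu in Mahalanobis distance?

Step 1 — centre the observation: (x - mu) = (3, -1, -1).

Step 2 — invert Sigma (cofactor / det for 3×3, or solve directly):
  Sigma^{-1} = [[0.1854, -0.0146, -0.0488],
 [-0.0146, 0.1854, -0.0488],
 [-0.0488, -0.0488, 0.1707]].

Step 3 — form the quadratic (x - mu)^T · Sigma^{-1} · (x - mu):
  Sigma^{-1} · (x - mu) = (0.6195, -0.1805, -0.2683).
  (x - mu)^T · [Sigma^{-1} · (x - mu)] = (3)·(0.6195) + (-1)·(-0.1805) + (-1)·(-0.2683) = 2.3073.

Step 4 — take square root: d = √(2.3073) ≈ 1.519.

d(x, mu) = √(2.3073) ≈ 1.519


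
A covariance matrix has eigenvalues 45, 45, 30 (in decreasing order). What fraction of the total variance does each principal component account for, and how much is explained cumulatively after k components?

Step 1 — total variance = trace(Sigma) = Σ λ_i = 45 + 45 + 30 = 120.

Step 2 — fraction explained by component i = λ_i / Σ λ:
  PC1: 45/120 = 0.375
  PC2: 45/120 = 0.375
  PC3: 30/120 = 0.25

Step 3 — cumulative fraction after k components = (λ_1 + ... + λ_k) / Σ λ:
  k = 1: 45/120 = 0.375
  k = 2: (45 + 45)/120 = 90/120 = 0.75
  k = 3: (45 + 45 + 30)/120 = 120/120 = 1

Summary (fraction, with percent):

explained: PC1 0.375 (37.5%), PC2 0.375 (37.5%), PC3 0.25 (25%);  cumulative: 0.375, 0.75, 1


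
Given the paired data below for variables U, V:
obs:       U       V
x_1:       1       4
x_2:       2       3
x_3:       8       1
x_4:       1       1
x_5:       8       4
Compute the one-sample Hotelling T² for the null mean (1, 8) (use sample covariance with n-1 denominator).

Step 1 — sample mean vector:
  mean(U) = (1 + 2 + 8 + 1 + 8) / 5 = 20/5 = 4
  mean(V) = (4 + 3 + 1 + 1 + 4) / 5 = 13/5 = 2.6
  x̄ = (4, 2.6),  deviation x̄ - mu_0 = (4, 2.6) - (1, 8) = (3, -5.4).

Step 2 — sample covariance matrix, S[i,j] = (1/(n-1)) · Σ_k (x_{k,i} - mean_i) · (x_{k,j} - mean_j), divisor n-1 = 4:
  S[U,U] = ((-3)·(-3) + (-2)·(-2) + (4)·(4) + (-3)·(-3) + (4)·(4)) / 4 = 54/4 = 13.5
  S[U,V] = ((-3)·(1.4) + (-2)·(0.4) + (4)·(-1.6) + (-3)·(-1.6) + (4)·(1.4)) / 4 = -1/4 = -0.25
  S[V,V] = ((1.4)·(1.4) + (0.4)·(0.4) + (-1.6)·(-1.6) + (-1.6)·(-1.6) + (1.4)·(1.4)) / 4 = 9.2/4 = 2.3
  S = [[13.5, -0.25],
 [-0.25, 2.3]].

Step 3 — invert S. det(S) = 13.5·2.3 - (-0.25)² = 30.9875.
  S^{-1} = (1/det) · [[d, -b], [-b, a]] = [[0.0742, 0.0081],
 [0.0081, 0.4357]].

Step 4 — quadratic form (x̄ - mu_0)^T · S^{-1} · (x̄ - mu_0):
  S^{-1} · (x̄ - mu_0) = (0.1791, -2.3284),
  (x̄ - mu_0)^T · [...] = (3)·(0.1791) + (-5.4)·(-2.3284) = 13.1104.

Step 5 — scale by n: T² = 5 · 13.1104 = 65.5522.

T² ≈ 65.5522


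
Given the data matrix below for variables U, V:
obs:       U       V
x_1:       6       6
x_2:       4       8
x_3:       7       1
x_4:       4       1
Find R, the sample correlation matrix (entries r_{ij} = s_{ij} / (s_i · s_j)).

Step 1 — column means:
  mean(U) = (6 + 4 + 7 + 4) / 4 = 21/4 = 5.25
  mean(V) = (6 + 8 + 1 + 1) / 4 = 16/4 = 4

Step 2 — sample variances and covariances s[i,j] = (1/(n-1)) · Σ_k (x_{k,i} - mean_i) · (x_{k,j} - mean_j), with n-1 = 3:
  s[U,U] = ((0.75)·(0.75) + (-1.25)·(-1.25) + (1.75)·(1.75) + (-1.25)·(-1.25)) / 3 = 6.75/3 = 2.25
  s[U,V] = ((0.75)·(2) + (-1.25)·(4) + (1.75)·(-3) + (-1.25)·(-3)) / 3 = -5/3 = -1.6667
  s[V,V] = ((2)·(2) + (4)·(4) + (-3)·(-3) + (-3)·(-3)) / 3 = 38/3 = 12.6667
  Sample standard deviations s_i = √(s[i,i]):
  s(U) = √(2.25) = 1.5
  s(V) = √(12.6667) = 3.559

Step 3 — r_{ij} = s_{ij} / (s_i · s_j):
  r[U,U] = 1 (diagonal).
  r[U,V] = -1.6667 / (1.5 · 3.559) = -1.6667 / 5.3385 = -0.3122
  r[V,V] = 1 (diagonal).

R is symmetric with unit diagonal. Assembling:

R = [[1, -0.3122],
 [-0.3122, 1]]


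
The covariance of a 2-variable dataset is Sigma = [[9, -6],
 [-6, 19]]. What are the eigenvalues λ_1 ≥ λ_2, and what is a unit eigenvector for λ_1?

Step 1 — characteristic polynomial of 2×2 Sigma:
  det(Sigma - λI) = λ² - trace · λ + det = 0.
  trace = 9 + 19 = 28, det = 9·19 - (-6)² = 135.
Step 2 — discriminant:
  Δ = trace² - 4·det = 784 - 540 = 244.
Step 3 — eigenvalues:
  λ = (trace ± √Δ)/2 = (28 ± 15.6205)/2,
  λ_1 = 21.8102,  λ_2 = 6.1898.

Step 4 — unit eigenvector for λ_1: solve (Sigma - λ_1 I)v = 0. First row:
  (9 - 21.8102)·v_x + (-6)·v_y = 0, i.e. (-12.8102)·v_x + (-6)·v_y = 0,
  so v ∝ (b, λ_1 - a) = (-6, 12.8102); multiply by -1 so the first entry is positive: u = (6, -12.8102).
  ||u|| = √((6)² + (-12.8102)²) = √(200.1025) ≈ 14.1458,
  v_1 = u/||u|| ≈ (0.4242, -0.9056) (||v_1|| = 1).

λ_1 = 21.8102,  λ_2 = 6.1898;  v_1 ≈ (0.4242, -0.9056)


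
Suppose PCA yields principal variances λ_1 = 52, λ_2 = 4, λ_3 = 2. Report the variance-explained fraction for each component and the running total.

Step 1 — total variance = trace(Sigma) = Σ λ_i = 52 + 4 + 2 = 58.

Step 2 — fraction explained by component i = λ_i / Σ λ:
  PC1: 52/58 = 0.8966
  PC2: 4/58 = 0.069
  PC3: 2/58 = 0.0345

Step 3 — cumulative fraction after k components = (λ_1 + ... + λ_k) / Σ λ:
  k = 1: 52/58 = 0.8966
  k = 2: (52 + 4)/58 = 56/58 = 0.9655
  k = 3: (52 + 4 + 2)/58 = 58/58 = 1

Summary (fraction, with percent):

explained: PC1 0.8966 (89.66%), PC2 0.069 (6.9%), PC3 0.0345 (3.45%);  cumulative: 0.8966, 0.9655, 1


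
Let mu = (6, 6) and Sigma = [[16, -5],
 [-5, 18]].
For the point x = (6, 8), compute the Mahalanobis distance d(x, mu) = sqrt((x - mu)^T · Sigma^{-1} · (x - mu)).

Step 1 — centre the observation: (x - mu) = (0, 2).

Step 2 — invert Sigma. det(Sigma) = 16·18 - (-5)² = 263.
  Sigma^{-1} = (1/det) · [[d, -b], [-b, a]] = [[0.0684, 0.019],
 [0.019, 0.0608]].

Step 3 — form the quadratic (x - mu)^T · Sigma^{-1} · (x - mu):
  Sigma^{-1} · (x - mu) = (0.038, 0.1217).
  (x - mu)^T · [Sigma^{-1} · (x - mu)] = (0)·(0.038) + (2)·(0.1217) = 0.2433.

Step 4 — take square root: d = √(0.2433) ≈ 0.4933.

d(x, mu) = √(0.2433) ≈ 0.4933


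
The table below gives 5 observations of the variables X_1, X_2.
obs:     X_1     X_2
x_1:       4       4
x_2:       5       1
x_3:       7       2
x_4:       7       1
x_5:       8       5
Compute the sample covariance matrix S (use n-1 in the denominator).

Step 1 — column means:
  mean(X_1) = (4 + 5 + 7 + 7 + 8) / 5 = 31/5 = 6.2
  mean(X_2) = (4 + 1 + 2 + 1 + 5) / 5 = 13/5 = 2.6

Step 2 — sample covariance S[i,j] = (1/(n-1)) · Σ_k (x_{k,i} - mean_i) · (x_{k,j} - mean_j), with n-1 = 4.
  S[X_1,X_1] = ((-2.2)·(-2.2) + (-1.2)·(-1.2) + (0.8)·(0.8) + (0.8)·(0.8) + (1.8)·(1.8)) / 4 = 10.8/4 = 2.7
  S[X_1,X_2] = ((-2.2)·(1.4) + (-1.2)·(-1.6) + (0.8)·(-0.6) + (0.8)·(-1.6) + (1.8)·(2.4)) / 4 = 1.4/4 = 0.35
  S[X_2,X_2] = ((1.4)·(1.4) + (-1.6)·(-1.6) + (-0.6)·(-0.6) + (-1.6)·(-1.6) + (2.4)·(2.4)) / 4 = 13.2/4 = 3.3

S is symmetric (S[j,i] = S[i,j]). Assembling:

S = [[2.7, 0.35],
 [0.35, 3.3]]


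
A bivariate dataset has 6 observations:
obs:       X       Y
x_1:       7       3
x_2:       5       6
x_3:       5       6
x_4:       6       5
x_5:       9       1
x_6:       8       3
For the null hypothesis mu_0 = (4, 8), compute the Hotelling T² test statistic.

Step 1 — sample mean vector:
  mean(X) = (7 + 5 + 5 + 6 + 9 + 8) / 6 = 40/6 = 6.6667
  mean(Y) = (3 + 6 + 6 + 5 + 1 + 3) / 6 = 24/6 = 4
  x̄ = (6.6667, 4),  deviation x̄ - mu_0 = (6.6667, 4) - (4, 8) = (2.6667, -4).

Step 2 — sample covariance matrix, S[i,j] = (1/(n-1)) · Σ_k (x_{k,i} - mean_i) · (x_{k,j} - mean_j), divisor n-1 = 5:
  S[X,X] = ((0.3333)·(0.3333) + (-1.6667)·(-1.6667) + (-1.6667)·(-1.6667) + (-0.6667)·(-0.6667) + (2.3333)·(2.3333) + (1.3333)·(1.3333)) / 5 = 13.3333/5 = 2.6667
  S[X,Y] = ((0.3333)·(-1) + (-1.6667)·(2) + (-1.6667)·(2) + (-0.6667)·(1) + (2.3333)·(-3) + (1.3333)·(-1)) / 5 = -16/5 = -3.2
  S[Y,Y] = ((-1)·(-1) + (2)·(2) + (2)·(2) + (1)·(1) + (-3)·(-3) + (-1)·(-1)) / 5 = 20/5 = 4
  S = [[2.6667, -3.2],
 [-3.2, 4]].

Step 3 — invert S. det(S) = 2.6667·4 - (-3.2)² = 0.4267.
  S^{-1} = (1/det) · [[d, -b], [-b, a]] = [[9.375, 7.5],
 [7.5, 6.25]].

Step 4 — quadratic form (x̄ - mu_0)^T · S^{-1} · (x̄ - mu_0):
  S^{-1} · (x̄ - mu_0) = (-5, -5),
  (x̄ - mu_0)^T · [...] = (2.6667)·(-5) + (-4)·(-5) = 6.6667.

Step 5 — scale by n: T² = 6 · 6.6667 = 40.

T² ≈ 40


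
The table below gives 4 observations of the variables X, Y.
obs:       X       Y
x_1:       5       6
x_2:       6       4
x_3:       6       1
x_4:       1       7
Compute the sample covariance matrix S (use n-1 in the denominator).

Step 1 — column means:
  mean(X) = (5 + 6 + 6 + 1) / 4 = 18/4 = 4.5
  mean(Y) = (6 + 4 + 1 + 7) / 4 = 18/4 = 4.5

Step 2 — sample covariance S[i,j] = (1/(n-1)) · Σ_k (x_{k,i} - mean_i) · (x_{k,j} - mean_j), with n-1 = 3.
  S[X,X] = ((0.5)·(0.5) + (1.5)·(1.5) + (1.5)·(1.5) + (-3.5)·(-3.5)) / 3 = 17/3 = 5.6667
  S[X,Y] = ((0.5)·(1.5) + (1.5)·(-0.5) + (1.5)·(-3.5) + (-3.5)·(2.5)) / 3 = -14/3 = -4.6667
  S[Y,Y] = ((1.5)·(1.5) + (-0.5)·(-0.5) + (-3.5)·(-3.5) + (2.5)·(2.5)) / 3 = 21/3 = 7

S is symmetric (S[j,i] = S[i,j]). Assembling:

S = [[5.6667, -4.6667],
 [-4.6667, 7]]


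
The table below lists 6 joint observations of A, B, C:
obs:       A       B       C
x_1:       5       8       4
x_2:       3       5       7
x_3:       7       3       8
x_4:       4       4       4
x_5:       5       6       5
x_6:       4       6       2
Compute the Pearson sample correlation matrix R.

Step 1 — column means:
  mean(A) = (5 + 3 + 7 + 4 + 5 + 4) / 6 = 28/6 = 4.6667
  mean(B) = (8 + 5 + 3 + 4 + 6 + 6) / 6 = 32/6 = 5.3333
  mean(C) = (4 + 7 + 8 + 4 + 5 + 2) / 6 = 30/6 = 5

Step 2 — sample variances and covariances s[i,j] = (1/(n-1)) · Σ_k (x_{k,i} - mean_i) · (x_{k,j} - mean_j), with n-1 = 5:
  s[A,A] = ((0.3333)·(0.3333) + (-1.6667)·(-1.6667) + (2.3333)·(2.3333) + (-0.6667)·(-0.6667) + (0.3333)·(0.3333) + (-0.6667)·(-0.6667)) / 5 = 9.3333/5 = 1.8667
  s[A,B] = ((0.3333)·(2.6667) + (-1.6667)·(-0.3333) + (2.3333)·(-2.3333) + (-0.6667)·(-1.3333) + (0.3333)·(0.6667) + (-0.6667)·(0.6667)) / 5 = -3.3333/5 = -0.6667
  s[A,C] = ((0.3333)·(-1) + (-1.6667)·(2) + (2.3333)·(3) + (-0.6667)·(-1) + (0.3333)·(0) + (-0.6667)·(-3)) / 5 = 6/5 = 1.2
  s[B,B] = ((2.6667)·(2.6667) + (-0.3333)·(-0.3333) + (-2.3333)·(-2.3333) + (-1.3333)·(-1.3333) + (0.6667)·(0.6667) + (0.6667)·(0.6667)) / 5 = 15.3333/5 = 3.0667
  s[B,C] = ((2.6667)·(-1) + (-0.3333)·(2) + (-2.3333)·(3) + (-1.3333)·(-1) + (0.6667)·(0) + (0.6667)·(-3)) / 5 = -11/5 = -2.2
  s[C,C] = ((-1)·(-1) + (2)·(2) + (3)·(3) + (-1)·(-1) + (0)·(0) + (-3)·(-3)) / 5 = 24/5 = 4.8
  Sample standard deviations s_i = √(s[i,i]):
  s(A) = √(1.8667) = 1.3663
  s(B) = √(3.0667) = 1.7512
  s(C) = √(4.8) = 2.1909

Step 3 — r_{ij} = s_{ij} / (s_i · s_j):
  r[A,A] = 1 (diagonal).
  r[A,B] = -0.6667 / (1.3663 · 1.7512) = -0.6667 / 2.3926 = -0.2786
  r[A,C] = 1.2 / (1.3663 · 2.1909) = 1.2 / 2.9933 = 0.4009
  r[B,B] = 1 (diagonal).
  r[B,C] = -2.2 / (1.7512 · 2.1909) = -2.2 / 3.8367 = -0.5734
  r[C,C] = 1 (diagonal).

R is symmetric with unit diagonal. Assembling:

R = [[1, -0.2786, 0.4009],
 [-0.2786, 1, -0.5734],
 [0.4009, -0.5734, 1]]


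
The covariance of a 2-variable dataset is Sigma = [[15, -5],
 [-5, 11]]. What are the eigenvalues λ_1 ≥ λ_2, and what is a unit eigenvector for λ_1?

Step 1 — characteristic polynomial of 2×2 Sigma:
  det(Sigma - λI) = λ² - trace · λ + det = 0.
  trace = 15 + 11 = 26, det = 15·11 - (-5)² = 140.
Step 2 — discriminant:
  Δ = trace² - 4·det = 676 - 560 = 116.
Step 3 — eigenvalues:
  λ = (trace ± √Δ)/2 = (26 ± 10.7703)/2,
  λ_1 = 18.3852,  λ_2 = 7.6148.

Step 4 — unit eigenvector for λ_1: solve (Sigma - λ_1 I)v = 0. First row:
  (15 - 18.3852)·v_x + (-5)·v_y = 0, i.e. (-3.3852)·v_x + (-5)·v_y = 0,
  so v ∝ (b, λ_1 - a) = (-5, 3.3852); multiply by -1 so the first entry is positive: u = (5, -3.3852).
  ||u|| = √((5)² + (-3.3852)²) = √(36.4593) ≈ 6.0382,
  v_1 = u/||u|| ≈ (0.8281, -0.5606) (||v_1|| = 1).

λ_1 = 18.3852,  λ_2 = 7.6148;  v_1 ≈ (0.8281, -0.5606)


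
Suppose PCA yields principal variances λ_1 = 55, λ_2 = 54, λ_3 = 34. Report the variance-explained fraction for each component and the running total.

Step 1 — total variance = trace(Sigma) = Σ λ_i = 55 + 54 + 34 = 143.

Step 2 — fraction explained by component i = λ_i / Σ λ:
  PC1: 55/143 = 0.3846
  PC2: 54/143 = 0.3776
  PC3: 34/143 = 0.2378

Step 3 — cumulative fraction after k components = (λ_1 + ... + λ_k) / Σ λ:
  k = 1: 55/143 = 0.3846
  k = 2: (55 + 54)/143 = 109/143 = 0.7622
  k = 3: (55 + 54 + 34)/143 = 143/143 = 1

Summary (fraction, with percent):

explained: PC1 0.3846 (38.46%), PC2 0.3776 (37.76%), PC3 0.2378 (23.78%);  cumulative: 0.3846, 0.7622, 1


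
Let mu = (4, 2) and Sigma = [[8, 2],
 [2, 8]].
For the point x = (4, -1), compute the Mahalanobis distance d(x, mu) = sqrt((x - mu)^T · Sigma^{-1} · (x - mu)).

Step 1 — centre the observation: (x - mu) = (0, -3).

Step 2 — invert Sigma. det(Sigma) = 8·8 - (2)² = 60.
  Sigma^{-1} = (1/det) · [[d, -b], [-b, a]] = [[0.1333, -0.0333],
 [-0.0333, 0.1333]].

Step 3 — form the quadratic (x - mu)^T · Sigma^{-1} · (x - mu):
  Sigma^{-1} · (x - mu) = (0.1, -0.4).
  (x - mu)^T · [Sigma^{-1} · (x - mu)] = (0)·(0.1) + (-3)·(-0.4) = 1.2.

Step 4 — take square root: d = √(1.2) ≈ 1.0954.

d(x, mu) = √(1.2) ≈ 1.0954


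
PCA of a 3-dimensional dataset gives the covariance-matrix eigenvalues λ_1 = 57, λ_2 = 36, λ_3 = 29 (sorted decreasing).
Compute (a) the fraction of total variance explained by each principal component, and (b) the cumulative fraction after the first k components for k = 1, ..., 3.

Step 1 — total variance = trace(Sigma) = Σ λ_i = 57 + 36 + 29 = 122.

Step 2 — fraction explained by component i = λ_i / Σ λ:
  PC1: 57/122 = 0.4672
  PC2: 36/122 = 0.2951
  PC3: 29/122 = 0.2377

Step 3 — cumulative fraction after k components = (λ_1 + ... + λ_k) / Σ λ:
  k = 1: 57/122 = 0.4672
  k = 2: (57 + 36)/122 = 93/122 = 0.7623
  k = 3: (57 + 36 + 29)/122 = 122/122 = 1

Summary (fraction, with percent):

explained: PC1 0.4672 (46.72%), PC2 0.2951 (29.51%), PC3 0.2377 (23.77%);  cumulative: 0.4672, 0.7623, 1


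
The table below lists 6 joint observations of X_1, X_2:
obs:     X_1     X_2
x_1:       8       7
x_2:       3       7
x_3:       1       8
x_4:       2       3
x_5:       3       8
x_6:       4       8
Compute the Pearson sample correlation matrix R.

Step 1 — column means:
  mean(X_1) = (8 + 3 + 1 + 2 + 3 + 4) / 6 = 21/6 = 3.5
  mean(X_2) = (7 + 7 + 8 + 3 + 8 + 8) / 6 = 41/6 = 6.8333

Step 2 — sample variances and covariances s[i,j] = (1/(n-1)) · Σ_k (x_{k,i} - mean_i) · (x_{k,j} - mean_j), with n-1 = 5:
  s[X_1,X_1] = ((4.5)·(4.5) + (-0.5)·(-0.5) + (-2.5)·(-2.5) + (-1.5)·(-1.5) + (-0.5)·(-0.5) + (0.5)·(0.5)) / 5 = 29.5/5 = 5.9
  s[X_1,X_2] = ((4.5)·(0.1667) + (-0.5)·(0.1667) + (-2.5)·(1.1667) + (-1.5)·(-3.8333) + (-0.5)·(1.1667) + (0.5)·(1.1667)) / 5 = 3.5/5 = 0.7
  s[X_2,X_2] = ((0.1667)·(0.1667) + (0.1667)·(0.1667) + (1.1667)·(1.1667) + (-3.8333)·(-3.8333) + (1.1667)·(1.1667) + (1.1667)·(1.1667)) / 5 = 18.8333/5 = 3.7667
  Sample standard deviations s_i = √(s[i,i]):
  s(X_1) = √(5.9) = 2.429
  s(X_2) = √(3.7667) = 1.9408

Step 3 — r_{ij} = s_{ij} / (s_i · s_j):
  r[X_1,X_1] = 1 (diagonal).
  r[X_1,X_2] = 0.7 / (2.429 · 1.9408) = 0.7 / 4.7142 = 0.1485
  r[X_2,X_2] = 1 (diagonal).

R is symmetric with unit diagonal. Assembling:

R = [[1, 0.1485],
 [0.1485, 1]]


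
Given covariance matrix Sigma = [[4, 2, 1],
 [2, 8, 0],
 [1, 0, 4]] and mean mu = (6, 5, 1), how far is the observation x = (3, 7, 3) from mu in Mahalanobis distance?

Step 1 — centre the observation: (x - mu) = (-3, 2, 2).

Step 2 — invert Sigma (cofactor / det for 3×3, or solve directly):
  Sigma^{-1} = [[0.3077, -0.0769, -0.0769],
 [-0.0769, 0.1442, 0.0192],
 [-0.0769, 0.0192, 0.2692]].

Step 3 — form the quadratic (x - mu)^T · Sigma^{-1} · (x - mu):
  Sigma^{-1} · (x - mu) = (-1.2308, 0.5577, 0.8077).
  (x - mu)^T · [Sigma^{-1} · (x - mu)] = (-3)·(-1.2308) + (2)·(0.5577) + (2)·(0.8077) = 6.4231.

Step 4 — take square root: d = √(6.4231) ≈ 2.5344.

d(x, mu) = √(6.4231) ≈ 2.5344


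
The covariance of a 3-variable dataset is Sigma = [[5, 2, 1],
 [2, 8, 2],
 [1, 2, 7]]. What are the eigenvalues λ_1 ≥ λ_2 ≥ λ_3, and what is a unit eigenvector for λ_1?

Step 1 — characteristic polynomial p(λ) = det(λI - Sigma) = λ³ - tr·λ² + c_1·λ - det, where tr = trace, c_1 = sum of the principal 2×2 minors, det = det(Sigma):
  tr = 5 + 8 + 7 = 20,
  c_1 = (5·8 - (2)²) + (5·7 - (1)²) + (8·7 - (2)²) = 36 + 34 + 52 = 122,
  det = 5·(8·7 - (2)²) - (2)·((2)·7 - (2)·(1)) + (1)·((2)·(2) - 8·(1)) = 5·(52) - (2)·(12) + (1)·(-4) = 232.
  So p(λ) = λ³ - 20λ² + 122λ - 232.
Step 2 — look for an integer root (rational root theorem: any rational root is an integer divisor of 232). Testing λ = 4:
  p(4) = 64 - 320 + 488 - 232 = 0  ✓
  Dividing out (λ - 4): p(λ) = (λ - 4)(λ² - 16λ + 58).
Step 3 — remaining eigenvalues from the quadratic λ² - 16λ + 58 = 0:
  Δ = 16² - 4·58 = 256 - 232 = 24,  λ = (16 ± √24)/2 = (16 ± 4.899)/2 ≈ 10.4495 or 5.5505.
  Sorted: λ_1 = 10.4495,  λ_2 = 5.5505,  λ_3 = 4  (check: sum = 20 = tr ✓).

Step 4 — unit eigenvector for λ_1 ≈ 10.4495: v spans the null space of (Sigma - λ_1 I), whose rows are
  r_1 = (-5.4495, 2, 1),  r_2 = (2, -2.4495, 2),  r_3 = (1, 2, -3.4495).
  v is orthogonal to every row, so take v ∝ r_1 × r_2 = ((2)·(2) - (1)·(-2.4495), (1)·(2) - (-5.4495)·(2), (-5.4495)·(-2.4495) - (2)·(2)) ≈ (6.4495, 12.899, 9.3485).
  Let u = (6.4495, 12.899, 9.3485).
  ||u|| = √((6.4495)² + (12.899)² + (9.3485)²) = √(295.3735) ≈ 17.1864,  v_1 = u/||u|| ≈ (0.3753, 0.7505, 0.5439) (||v_1|| = 1).

λ_1 = 10.4495,  λ_2 = 5.5505,  λ_3 = 4;  v_1 ≈ (0.3753, 0.7505, 0.5439)


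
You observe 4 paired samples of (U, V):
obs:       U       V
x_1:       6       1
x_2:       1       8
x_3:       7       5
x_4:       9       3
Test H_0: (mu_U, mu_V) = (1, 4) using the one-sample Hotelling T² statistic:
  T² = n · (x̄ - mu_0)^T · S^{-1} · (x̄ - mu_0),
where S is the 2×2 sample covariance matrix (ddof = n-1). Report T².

Step 1 — sample mean vector:
  mean(U) = (6 + 1 + 7 + 9) / 4 = 23/4 = 5.75
  mean(V) = (1 + 8 + 5 + 3) / 4 = 17/4 = 4.25
  x̄ = (5.75, 4.25),  deviation x̄ - mu_0 = (5.75, 4.25) - (1, 4) = (4.75, 0.25).

Step 2 — sample covariance matrix, S[i,j] = (1/(n-1)) · Σ_k (x_{k,i} - mean_i) · (x_{k,j} - mean_j), divisor n-1 = 3:
  S[U,U] = ((0.25)·(0.25) + (-4.75)·(-4.75) + (1.25)·(1.25) + (3.25)·(3.25)) / 3 = 34.75/3 = 11.5833
  S[U,V] = ((0.25)·(-3.25) + (-4.75)·(3.75) + (1.25)·(0.75) + (3.25)·(-1.25)) / 3 = -21.75/3 = -7.25
  S[V,V] = ((-3.25)·(-3.25) + (3.75)·(3.75) + (0.75)·(0.75) + (-1.25)·(-1.25)) / 3 = 26.75/3 = 8.9167
  S = [[11.5833, -7.25],
 [-7.25, 8.9167]].

Step 3 — invert S. det(S) = 11.5833·8.9167 - (-7.25)² = 50.7222.
  S^{-1} = (1/det) · [[d, -b], [-b, a]] = [[0.1758, 0.1429],
 [0.1429, 0.2284]].

Step 4 — quadratic form (x̄ - mu_0)^T · S^{-1} · (x̄ - mu_0):
  S^{-1} · (x̄ - mu_0) = (0.8708, 0.736),
  (x̄ - mu_0)^T · [...] = (4.75)·(0.8708) + (0.25)·(0.736) = 4.3201.

Step 5 — scale by n: T² = 4 · 4.3201 = 17.2804.

T² ≈ 17.2804


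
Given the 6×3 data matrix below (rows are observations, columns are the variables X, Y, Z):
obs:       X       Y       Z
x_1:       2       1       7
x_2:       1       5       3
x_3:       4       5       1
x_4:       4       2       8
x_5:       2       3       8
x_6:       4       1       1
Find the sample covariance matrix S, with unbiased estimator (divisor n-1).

Step 1 — column means:
  mean(X) = (2 + 1 + 4 + 4 + 2 + 4) / 6 = 17/6 = 2.8333
  mean(Y) = (1 + 5 + 5 + 2 + 3 + 1) / 6 = 17/6 = 2.8333
  mean(Z) = (7 + 3 + 1 + 8 + 8 + 1) / 6 = 28/6 = 4.6667

Step 2 — sample covariance S[i,j] = (1/(n-1)) · Σ_k (x_{k,i} - mean_i) · (x_{k,j} - mean_j), with n-1 = 5.
  S[X,X] = ((-0.8333)·(-0.8333) + (-1.8333)·(-1.8333) + (1.1667)·(1.1667) + (1.1667)·(1.1667) + (-0.8333)·(-0.8333) + (1.1667)·(1.1667)) / 5 = 8.8333/5 = 1.7667
  S[X,Y] = ((-0.8333)·(-1.8333) + (-1.8333)·(2.1667) + (1.1667)·(2.1667) + (1.1667)·(-0.8333) + (-0.8333)·(0.1667) + (1.1667)·(-1.8333)) / 5 = -3.1667/5 = -0.6333
  S[X,Z] = ((-0.8333)·(2.3333) + (-1.8333)·(-1.6667) + (1.1667)·(-3.6667) + (1.1667)·(3.3333) + (-0.8333)·(3.3333) + (1.1667)·(-3.6667)) / 5 = -6.3333/5 = -1.2667
  S[Y,Y] = ((-1.8333)·(-1.8333) + (2.1667)·(2.1667) + (2.1667)·(2.1667) + (-0.8333)·(-0.8333) + (0.1667)·(0.1667) + (-1.8333)·(-1.8333)) / 5 = 16.8333/5 = 3.3667
  S[Y,Z] = ((-1.8333)·(2.3333) + (2.1667)·(-1.6667) + (2.1667)·(-3.6667) + (-0.8333)·(3.3333) + (0.1667)·(3.3333) + (-1.8333)·(-3.6667)) / 5 = -11.3333/5 = -2.2667
  S[Z,Z] = ((2.3333)·(2.3333) + (-1.6667)·(-1.6667) + (-3.6667)·(-3.6667) + (3.3333)·(3.3333) + (3.3333)·(3.3333) + (-3.6667)·(-3.6667)) / 5 = 57.3333/5 = 11.4667

S is symmetric (S[j,i] = S[i,j]). Assembling:

S = [[1.7667, -0.6333, -1.2667],
 [-0.6333, 3.3667, -2.2667],
 [-1.2667, -2.2667, 11.4667]]


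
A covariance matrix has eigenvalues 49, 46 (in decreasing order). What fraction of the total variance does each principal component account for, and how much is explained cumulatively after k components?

Step 1 — total variance = trace(Sigma) = Σ λ_i = 49 + 46 = 95.

Step 2 — fraction explained by component i = λ_i / Σ λ:
  PC1: 49/95 = 0.5158
  PC2: 46/95 = 0.4842

Step 3 — cumulative fraction after k components = (λ_1 + ... + λ_k) / Σ λ:
  k = 1: 49/95 = 0.5158
  k = 2: (49 + 46)/95 = 95/95 = 1

Summary (fraction, with percent):

explained: PC1 0.5158 (51.58%), PC2 0.4842 (48.42%);  cumulative: 0.5158, 1


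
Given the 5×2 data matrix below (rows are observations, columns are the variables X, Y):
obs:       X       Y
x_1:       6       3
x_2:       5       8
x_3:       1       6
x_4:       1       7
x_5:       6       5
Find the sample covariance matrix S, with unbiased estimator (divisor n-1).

Step 1 — column means:
  mean(X) = (6 + 5 + 1 + 1 + 6) / 5 = 19/5 = 3.8
  mean(Y) = (3 + 8 + 6 + 7 + 5) / 5 = 29/5 = 5.8

Step 2 — sample covariance S[i,j] = (1/(n-1)) · Σ_k (x_{k,i} - mean_i) · (x_{k,j} - mean_j), with n-1 = 4.
  S[X,X] = ((2.2)·(2.2) + (1.2)·(1.2) + (-2.8)·(-2.8) + (-2.8)·(-2.8) + (2.2)·(2.2)) / 4 = 26.8/4 = 6.7
  S[X,Y] = ((2.2)·(-2.8) + (1.2)·(2.2) + (-2.8)·(0.2) + (-2.8)·(1.2) + (2.2)·(-0.8)) / 4 = -9.2/4 = -2.3
  S[Y,Y] = ((-2.8)·(-2.8) + (2.2)·(2.2) + (0.2)·(0.2) + (1.2)·(1.2) + (-0.8)·(-0.8)) / 4 = 14.8/4 = 3.7

S is symmetric (S[j,i] = S[i,j]). Assembling:

S = [[6.7, -2.3],
 [-2.3, 3.7]]


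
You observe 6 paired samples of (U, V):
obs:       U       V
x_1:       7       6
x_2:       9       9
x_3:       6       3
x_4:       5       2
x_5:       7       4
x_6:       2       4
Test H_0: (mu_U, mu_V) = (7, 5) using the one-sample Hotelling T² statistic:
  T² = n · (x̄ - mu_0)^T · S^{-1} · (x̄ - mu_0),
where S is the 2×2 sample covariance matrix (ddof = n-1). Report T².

Step 1 — sample mean vector:
  mean(U) = (7 + 9 + 6 + 5 + 7 + 2) / 6 = 36/6 = 6
  mean(V) = (6 + 9 + 3 + 2 + 4 + 4) / 6 = 28/6 = 4.6667
  x̄ = (6, 4.6667),  deviation x̄ - mu_0 = (6, 4.6667) - (7, 5) = (-1, -0.3333).

Step 2 — sample covariance matrix, S[i,j] = (1/(n-1)) · Σ_k (x_{k,i} - mean_i) · (x_{k,j} - mean_j), divisor n-1 = 5:
  S[U,U] = ((1)·(1) + (3)·(3) + (0)·(0) + (-1)·(-1) + (1)·(1) + (-4)·(-4)) / 5 = 28/5 = 5.6
  S[U,V] = ((1)·(1.3333) + (3)·(4.3333) + (0)·(-1.6667) + (-1)·(-2.6667) + (1)·(-0.6667) + (-4)·(-0.6667)) / 5 = 19/5 = 3.8
  S[V,V] = ((1.3333)·(1.3333) + (4.3333)·(4.3333) + (-1.6667)·(-1.6667) + (-2.6667)·(-2.6667) + (-0.6667)·(-0.6667) + (-0.6667)·(-0.6667)) / 5 = 31.3333/5 = 6.2667
  S = [[5.6, 3.8],
 [3.8, 6.2667]].

Step 3 — invert S. det(S) = 5.6·6.2667 - (3.8)² = 20.6533.
  S^{-1} = (1/det) · [[d, -b], [-b, a]] = [[0.3034, -0.184],
 [-0.184, 0.2711]].

Step 4 — quadratic form (x̄ - mu_0)^T · S^{-1} · (x̄ - mu_0):
  S^{-1} · (x̄ - mu_0) = (-0.2421, 0.0936),
  (x̄ - mu_0)^T · [...] = (-1)·(-0.2421) + (-0.3333)·(0.0936) = 0.2109.

Step 5 — scale by n: T² = 6 · 0.2109 = 1.2653.

T² ≈ 1.2653
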